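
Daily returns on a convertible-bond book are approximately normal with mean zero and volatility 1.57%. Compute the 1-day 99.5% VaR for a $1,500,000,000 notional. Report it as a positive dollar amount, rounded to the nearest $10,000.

At 99.5% one-sided, z = 2.576.
VaR = z·σ = 2.576 × 1.57% = 4.044%.
On $1,500,000,000: 0.04044 × $1,500,000,000 = $60,660,000.

$60,660,000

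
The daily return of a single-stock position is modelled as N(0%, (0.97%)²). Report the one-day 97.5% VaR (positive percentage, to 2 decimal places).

1.90%

At 97.5% one-sided, z = 1.960.
VaR = z·σ = 1.960 × 0.97% = 1.901%.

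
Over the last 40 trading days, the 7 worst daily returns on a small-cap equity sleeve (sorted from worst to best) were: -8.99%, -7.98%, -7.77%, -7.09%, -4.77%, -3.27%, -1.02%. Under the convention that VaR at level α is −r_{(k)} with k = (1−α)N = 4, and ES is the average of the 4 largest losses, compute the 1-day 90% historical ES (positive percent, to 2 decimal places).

The 4 worst returns sum to -31.83%.
ES = −(-31.83%) / 4 = 7.9575% ≈ 7.96%.

7.96%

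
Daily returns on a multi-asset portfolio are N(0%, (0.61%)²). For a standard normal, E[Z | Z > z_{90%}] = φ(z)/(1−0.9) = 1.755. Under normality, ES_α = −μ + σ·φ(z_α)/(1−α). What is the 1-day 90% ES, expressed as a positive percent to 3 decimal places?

ES = 0.61% × 1.755 = 1.071%.

1.071%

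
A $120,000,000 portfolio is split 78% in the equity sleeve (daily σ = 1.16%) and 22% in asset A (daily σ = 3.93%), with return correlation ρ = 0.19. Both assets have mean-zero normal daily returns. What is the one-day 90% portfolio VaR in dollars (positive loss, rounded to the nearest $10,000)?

σ_p² = 0.78²·1.16² + 0.22²·3.93² + 2·0.19·0.78·0.22·1.16·3.93 = 1.8635 (%²).
σ_p = √1.8635 = 1.365%.
At 90%, z = 1.282.
VaR = 1.282 × 1.365% = 1.750%; on $120,000,000 that is $2,100,000.

$2,100,000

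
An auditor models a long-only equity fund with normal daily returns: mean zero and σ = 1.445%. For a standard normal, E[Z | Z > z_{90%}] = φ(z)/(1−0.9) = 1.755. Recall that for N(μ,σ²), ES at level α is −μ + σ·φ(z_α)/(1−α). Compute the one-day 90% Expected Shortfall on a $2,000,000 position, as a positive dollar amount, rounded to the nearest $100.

ES = 1.445% × 1.755 = 2.536%.
On $2,000,000: 0.02536 × $2,000,000 = $50,720.

$50,700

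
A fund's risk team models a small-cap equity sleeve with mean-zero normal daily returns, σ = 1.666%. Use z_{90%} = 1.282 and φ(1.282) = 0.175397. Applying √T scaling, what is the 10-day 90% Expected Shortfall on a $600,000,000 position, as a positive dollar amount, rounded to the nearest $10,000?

σ_{10d} = 1.666% × √10 = 5.268%.
ES multiplier = φ(z)/(1−α) = 0.175397/0.1 = 1.754.
ES = 5.268% × 1.754 = 9.240%; on $600,000,000: $55,440,000.

$55,440,000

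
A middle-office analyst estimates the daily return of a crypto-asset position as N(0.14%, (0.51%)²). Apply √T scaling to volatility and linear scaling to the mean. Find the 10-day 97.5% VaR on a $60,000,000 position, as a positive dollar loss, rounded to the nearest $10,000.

At 97.5%, z = 1.960.
σ_{10d} = 0.51% × √10 = 1.613%; μ_{10d} = 10 × 0.14% = 1.400%.
VaR = −(1.400%) + 1.960 × 1.613% = 1.761%.
On $60,000,000: 0.01761 × $60,000,000 = $1,056,600.

$1,060,000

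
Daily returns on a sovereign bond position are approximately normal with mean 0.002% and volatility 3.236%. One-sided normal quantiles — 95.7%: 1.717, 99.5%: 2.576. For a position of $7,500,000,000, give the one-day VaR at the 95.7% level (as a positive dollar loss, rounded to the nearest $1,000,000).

$417,000,000

VaR = −μ + z·σ = −(0.002%) + 1.717 × 3.236% = 5.554%.
On $7,500,000,000: 0.05554 × $7,500,000,000 = $416,550,000.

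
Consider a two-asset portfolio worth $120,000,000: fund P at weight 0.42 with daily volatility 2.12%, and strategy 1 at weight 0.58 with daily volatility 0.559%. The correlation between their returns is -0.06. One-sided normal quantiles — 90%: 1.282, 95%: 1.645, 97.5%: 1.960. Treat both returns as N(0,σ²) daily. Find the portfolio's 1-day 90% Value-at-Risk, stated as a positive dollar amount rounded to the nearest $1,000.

$1,429,000

σ_p² = 0.42²·2.12² + 0.58²·0.559² + 2·-0.06·0.42·0.58·2.12·0.559 = 0.8633 (%²).
σ_p = √0.8633 = 0.929%.
VaR = 1.282 × 0.929% = 1.191%; on $120,000,000 that is $1,429,200.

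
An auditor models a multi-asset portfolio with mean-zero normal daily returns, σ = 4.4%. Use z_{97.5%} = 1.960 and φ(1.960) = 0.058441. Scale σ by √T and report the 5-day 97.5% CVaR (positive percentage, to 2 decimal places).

σ_{5d} = 4.4% × √5 = 9.839%.
ES multiplier = φ(z)/(1−α) = 0.058441/0.025 = 2.338.
ES = 9.839% × 2.338 = 23.004%.

23.00%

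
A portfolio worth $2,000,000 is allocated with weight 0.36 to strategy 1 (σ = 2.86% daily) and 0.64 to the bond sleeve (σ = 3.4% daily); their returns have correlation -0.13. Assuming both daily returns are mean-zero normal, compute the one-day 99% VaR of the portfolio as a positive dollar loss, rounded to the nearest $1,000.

$106,000

σ_p² = 0.36²·2.86² + 0.64²·3.4² + 2·-0.13·0.36·0.64·2.86·3.4 = 5.2125 (%²).
σ_p = √5.2125 = 2.283%.
At 99%, z = 2.326.
VaR = 2.326 × 2.283% = 5.310%; on $2,000,000 that is $106,200.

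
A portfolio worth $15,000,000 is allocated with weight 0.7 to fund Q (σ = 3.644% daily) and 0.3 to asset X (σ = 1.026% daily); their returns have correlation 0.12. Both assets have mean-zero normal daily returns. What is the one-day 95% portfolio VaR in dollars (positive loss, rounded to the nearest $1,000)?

σ_p² = 0.7²·3.644² + 0.3²·1.026² + 2·0.12·0.7·0.3·3.644·1.026 = 6.7898 (%²).
σ_p = √6.7898 = 2.606%.
At 95%, z = 1.645.
VaR = 1.645 × 2.606% = 4.287%; on $15,000,000 that is $643,050.

$643,000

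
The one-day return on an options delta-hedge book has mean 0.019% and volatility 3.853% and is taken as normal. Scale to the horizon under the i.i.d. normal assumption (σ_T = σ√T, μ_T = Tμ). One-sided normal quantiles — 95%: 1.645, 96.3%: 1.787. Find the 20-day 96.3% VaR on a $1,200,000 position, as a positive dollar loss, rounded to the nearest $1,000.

$365,000

σ_{20d} = 3.853% × √20 = 17.231%; μ_{20d} = 20 × 0.019% = 0.380%.
VaR = −(0.380%) + 1.787 × 17.231% = 30.412%.
On $1,200,000: 0.30412 × $1,200,000 = $364,944.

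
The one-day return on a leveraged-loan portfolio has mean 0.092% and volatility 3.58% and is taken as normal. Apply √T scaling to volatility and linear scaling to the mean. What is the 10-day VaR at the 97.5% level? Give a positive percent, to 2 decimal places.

At 97.5%, z = 1.960.
σ_{10d} = 3.58% × √10 = 11.321%; μ_{10d} = 10 × 0.092% = 0.920%.
VaR = −(0.920%) + 1.960 × 11.321% = 21.269%.

21.27%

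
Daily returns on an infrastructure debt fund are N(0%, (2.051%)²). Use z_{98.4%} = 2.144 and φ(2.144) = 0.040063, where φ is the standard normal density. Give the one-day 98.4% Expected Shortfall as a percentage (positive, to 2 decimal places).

5.14%

Tail multiplier: φ(z)/(1−α) = 0.040063 / 0.016 = 2.504.
ES = 2.051% × 2.504 = 5.136%.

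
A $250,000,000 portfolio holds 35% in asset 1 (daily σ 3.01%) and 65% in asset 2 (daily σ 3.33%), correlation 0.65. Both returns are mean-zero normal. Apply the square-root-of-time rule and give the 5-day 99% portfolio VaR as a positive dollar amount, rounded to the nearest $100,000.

σ_p = √(0.35²·3.01² + 0.65²·3.33² + 2·0.65·0.35·0.65·3.01·3.33) = 2.960%.
σ_{5d} = 2.960% × √5 = 6.619%.
z(99%) = 2.326.
VaR = 2.326 × 6.619% = 15.396%; on $250,000,000 that is $38,490,000.

$38,500,000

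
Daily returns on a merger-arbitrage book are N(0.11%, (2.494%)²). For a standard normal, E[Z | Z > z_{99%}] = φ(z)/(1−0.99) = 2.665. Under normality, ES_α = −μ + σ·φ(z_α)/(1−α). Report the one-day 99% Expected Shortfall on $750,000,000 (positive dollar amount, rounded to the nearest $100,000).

ES = −(0.11%) + 2.494% × 2.665 = 6.537%.
On $750,000,000: 0.06537 × $750,000,000 = $49,027,500.

$49,000,000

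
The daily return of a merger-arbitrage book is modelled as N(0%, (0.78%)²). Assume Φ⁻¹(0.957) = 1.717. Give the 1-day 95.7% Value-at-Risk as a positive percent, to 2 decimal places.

1.34%

VaR = z·σ = 1.717 × 0.78% = 1.339%.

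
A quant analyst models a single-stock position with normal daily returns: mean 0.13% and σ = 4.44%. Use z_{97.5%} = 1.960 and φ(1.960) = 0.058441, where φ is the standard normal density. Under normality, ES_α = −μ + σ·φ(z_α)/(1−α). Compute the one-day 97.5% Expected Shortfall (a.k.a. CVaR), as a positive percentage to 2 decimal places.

Tail multiplier: φ(z)/(1−α) = 0.058441 / 0.025 = 2.338.
ES = −(0.13%) + 4.44% × 2.338 = 10.251%.

10.25%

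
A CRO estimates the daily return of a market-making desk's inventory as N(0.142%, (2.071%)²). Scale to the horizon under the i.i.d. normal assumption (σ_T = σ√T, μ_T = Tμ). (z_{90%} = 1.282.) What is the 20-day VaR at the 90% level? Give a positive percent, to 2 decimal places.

σ_{20d} = 2.071% × √20 = 9.262%; μ_{20d} = 20 × 0.142% = 2.840%.
VaR = −(2.840%) + 1.282 × 9.262% = 9.034%.

9.03%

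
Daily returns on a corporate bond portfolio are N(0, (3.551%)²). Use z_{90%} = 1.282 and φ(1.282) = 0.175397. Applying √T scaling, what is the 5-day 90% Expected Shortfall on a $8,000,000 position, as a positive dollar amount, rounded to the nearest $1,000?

$1,114,000

σ_{5d} = 3.551% × √5 = 7.940%.
ES multiplier = φ(z)/(1−α) = 0.175397/0.1 = 1.754.
ES = 7.940% × 1.754 = 13.927%; on $8,000,000: $1,114,160.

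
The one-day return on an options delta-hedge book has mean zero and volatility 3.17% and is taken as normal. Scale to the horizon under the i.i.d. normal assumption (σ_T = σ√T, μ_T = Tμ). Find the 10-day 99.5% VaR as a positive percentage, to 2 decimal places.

25.82%

At 99.5%, z = 2.576.
σ_{10d} = 3.17% × √10 = 10.024%.
VaR = 2.576 × 10.024% = 25.822%.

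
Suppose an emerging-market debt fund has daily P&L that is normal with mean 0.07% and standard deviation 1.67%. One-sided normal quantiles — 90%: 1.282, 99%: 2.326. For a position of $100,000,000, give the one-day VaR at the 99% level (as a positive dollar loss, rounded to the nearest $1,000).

$3,814,000

VaR = −μ + z·σ = −(0.07%) + 2.326 × 1.67% = 3.814%.
On $100,000,000: 0.03814 × $100,000,000 = $3,814,000.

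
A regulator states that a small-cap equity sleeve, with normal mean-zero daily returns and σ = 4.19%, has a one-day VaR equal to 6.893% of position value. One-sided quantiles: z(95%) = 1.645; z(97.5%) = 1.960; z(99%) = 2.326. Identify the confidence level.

95%

Implied z = VaR/σ = 6.893 / 4.19 = 1.645.
This matches z(95%) = 1.645.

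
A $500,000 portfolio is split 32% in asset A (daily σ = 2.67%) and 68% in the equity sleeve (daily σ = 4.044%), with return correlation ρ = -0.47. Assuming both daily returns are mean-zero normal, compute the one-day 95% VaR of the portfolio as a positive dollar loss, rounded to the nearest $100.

$20,300

σ_p² = 0.32²·2.67² + 0.68²·4.044² + 2·-0.47·0.32·0.68·2.67·4.044 = 6.0835 (%²).
σ_p = √6.0835 = 2.466%.
At 95%, z = 1.645.
VaR = 1.645 × 2.466% = 4.057%; on $500,000 that is $20,285.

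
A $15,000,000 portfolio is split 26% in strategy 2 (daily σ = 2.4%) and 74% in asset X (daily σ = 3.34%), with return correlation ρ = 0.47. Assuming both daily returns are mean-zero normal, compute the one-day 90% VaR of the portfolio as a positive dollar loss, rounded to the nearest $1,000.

σ_p² = 0.26²·2.4² + 0.74²·3.34² + 2·0.47·0.26·0.74·2.4·3.34 = 7.9479 (%²).
σ_p = √7.9479 = 2.819%.
At 90%, z = 1.282.
VaR = 1.282 × 2.819% = 3.614%; on $15,000,000 that is $542,100.

$542,000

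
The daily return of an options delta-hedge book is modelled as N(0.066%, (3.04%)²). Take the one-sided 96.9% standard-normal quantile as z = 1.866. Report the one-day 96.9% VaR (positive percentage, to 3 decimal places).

5.607%

VaR = −μ + z·σ = −(0.066%) + 1.866 × 3.04% = 5.607%.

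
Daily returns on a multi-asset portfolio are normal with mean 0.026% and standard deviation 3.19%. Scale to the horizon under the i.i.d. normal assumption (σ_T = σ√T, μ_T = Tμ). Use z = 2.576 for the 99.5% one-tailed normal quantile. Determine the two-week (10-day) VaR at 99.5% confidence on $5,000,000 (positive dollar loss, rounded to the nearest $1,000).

$1,286,000

σ_{10d} = 3.19% × √10 = 10.088%; μ_{10d} = 10 × 0.026% = 0.260%.
VaR = −(0.260%) + 2.576 × 10.088% = 25.727%.
On $5,000,000: 0.25727 × $5,000,000 = $1,286,350.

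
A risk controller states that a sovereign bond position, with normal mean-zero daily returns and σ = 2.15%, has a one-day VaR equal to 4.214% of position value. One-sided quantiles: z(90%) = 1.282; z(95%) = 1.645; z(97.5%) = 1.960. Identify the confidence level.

Implied z = VaR/σ = 4.214 / 2.15 = 1.960.
This matches z(97.5%) = 1.960.

97.5%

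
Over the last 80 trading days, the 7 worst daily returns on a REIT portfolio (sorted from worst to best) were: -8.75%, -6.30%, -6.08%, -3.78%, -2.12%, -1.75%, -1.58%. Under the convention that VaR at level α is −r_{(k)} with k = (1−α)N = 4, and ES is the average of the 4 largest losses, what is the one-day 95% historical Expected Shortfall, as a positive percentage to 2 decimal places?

6.23%

The 4 worst returns sum to -24.91%.
ES = −(-24.91%) / 4 = 6.2275% ≈ 6.23%.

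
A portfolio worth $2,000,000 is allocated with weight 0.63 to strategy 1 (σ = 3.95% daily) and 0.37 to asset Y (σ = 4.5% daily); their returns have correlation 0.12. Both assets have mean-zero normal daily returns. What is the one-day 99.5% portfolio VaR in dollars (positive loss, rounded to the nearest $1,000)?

σ_p² = 0.63²·3.95² + 0.37²·4.5² + 2·0.12·0.63·0.37·3.95·4.5 = 9.9593 (%²).
σ_p = √9.9593 = 3.156%.
At 99.5%, z = 2.576.
VaR = 2.576 × 3.156% = 8.130%; on $2,000,000 that is $162,600.

$163,000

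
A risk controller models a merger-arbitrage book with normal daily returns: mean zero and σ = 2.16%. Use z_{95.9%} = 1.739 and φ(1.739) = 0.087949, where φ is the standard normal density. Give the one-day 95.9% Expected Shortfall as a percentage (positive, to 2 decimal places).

4.63%

Tail multiplier: φ(z)/(1−α) = 0.087949 / 0.041 = 2.145.
ES = 2.16% × 2.145 = 4.633%.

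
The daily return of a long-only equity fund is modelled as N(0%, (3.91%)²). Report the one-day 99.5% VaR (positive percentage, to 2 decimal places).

At 99.5% one-sided, z = 2.576.
VaR = z·σ = 2.576 × 3.91% = 10.072%.

10.07%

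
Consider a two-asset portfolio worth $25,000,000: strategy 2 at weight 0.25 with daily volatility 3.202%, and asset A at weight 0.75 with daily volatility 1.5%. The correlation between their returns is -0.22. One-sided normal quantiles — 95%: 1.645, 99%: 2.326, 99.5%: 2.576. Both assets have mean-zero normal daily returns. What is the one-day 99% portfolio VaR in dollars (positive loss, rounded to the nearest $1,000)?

$715,000

σ_p² = 0.25²·3.202² + 0.75²·1.5² + 2·-0.22·0.25·0.75·3.202·1.5 = 1.5102 (%²).
σ_p = √1.5102 = 1.229%.
VaR = 2.326 × 1.229% = 2.859%; on $25,000,000 that is $714,750.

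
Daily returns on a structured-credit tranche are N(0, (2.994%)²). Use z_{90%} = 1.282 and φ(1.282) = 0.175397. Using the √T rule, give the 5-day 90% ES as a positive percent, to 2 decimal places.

σ_{5d} = 2.994% × √5 = 6.695%.
ES multiplier = φ(z)/(1−α) = 0.175397/0.1 = 1.754.
ES = 6.695% × 1.754 = 11.743%.

11.74%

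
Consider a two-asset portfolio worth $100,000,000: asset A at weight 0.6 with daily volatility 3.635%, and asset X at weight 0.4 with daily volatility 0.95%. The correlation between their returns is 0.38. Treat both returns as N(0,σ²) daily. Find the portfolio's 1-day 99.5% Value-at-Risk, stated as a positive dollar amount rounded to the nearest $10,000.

$6,060,000

σ_p² = 0.6²·3.635² + 0.4²·0.95² + 2·0.38·0.6·0.4·3.635·0.95 = 5.5310 (%²).
σ_p = √5.5310 = 2.352%.
At 99.5%, z = 2.576.
VaR = 2.576 × 2.352% = 6.059%; on $100,000,000 that is $6,059,000.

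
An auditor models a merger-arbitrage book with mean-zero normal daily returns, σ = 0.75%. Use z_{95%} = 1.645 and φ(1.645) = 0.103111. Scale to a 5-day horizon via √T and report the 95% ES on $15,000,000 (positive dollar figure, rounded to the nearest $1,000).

$519,000

σ_{5d} = 0.75% × √5 = 1.677%.
ES multiplier = φ(z)/(1−α) = 0.103111/0.05 = 2.062.
ES = 1.677% × 2.062 = 3.458%; on $15,000,000: $518,700.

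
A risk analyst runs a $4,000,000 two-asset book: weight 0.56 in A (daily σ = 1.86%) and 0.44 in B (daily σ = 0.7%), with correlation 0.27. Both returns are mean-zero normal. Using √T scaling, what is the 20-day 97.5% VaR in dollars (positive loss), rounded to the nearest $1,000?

$408,000

σ_p = √(0.56²·1.86² + 0.44²·0.7² + 2·0.27·0.56·0.44·1.86·0.7) = 1.163%.
σ_{20d} = 1.163% × √20 = 5.201%.
z(97.5%) = 1.960.
VaR = 1.960 × 5.201% = 10.194%; on $4,000,000 that is $407,760.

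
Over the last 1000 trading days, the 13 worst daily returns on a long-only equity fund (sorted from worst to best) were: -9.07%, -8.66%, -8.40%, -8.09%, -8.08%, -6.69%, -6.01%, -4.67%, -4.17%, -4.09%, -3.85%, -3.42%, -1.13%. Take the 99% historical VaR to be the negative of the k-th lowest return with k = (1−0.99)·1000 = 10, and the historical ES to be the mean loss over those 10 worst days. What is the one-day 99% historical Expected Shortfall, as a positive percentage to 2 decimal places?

The 10 worst returns sum to -67.93%.
ES = −(-67.93%) / 10 = 6.793% ≈ 6.79%.

6.79%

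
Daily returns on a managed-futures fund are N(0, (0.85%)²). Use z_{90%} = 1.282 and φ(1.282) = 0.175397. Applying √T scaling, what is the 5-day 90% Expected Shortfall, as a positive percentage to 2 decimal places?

σ_{5d} = 0.85% × √5 = 1.901%.
ES multiplier = φ(z)/(1−α) = 0.175397/0.1 = 1.754.
ES = 1.901% × 1.754 = 3.334%.

3.33%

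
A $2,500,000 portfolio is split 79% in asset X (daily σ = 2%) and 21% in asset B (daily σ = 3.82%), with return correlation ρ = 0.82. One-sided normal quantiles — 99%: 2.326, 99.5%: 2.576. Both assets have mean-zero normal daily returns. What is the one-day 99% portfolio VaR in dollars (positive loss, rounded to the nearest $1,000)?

σ_p² = 0.79²·2² + 0.21²·3.82² + 2·0.82·0.79·0.21·2·3.82 = 5.2186 (%²).
σ_p = √5.2186 = 2.284%.
VaR = 2.326 × 2.284% = 5.313%; on $2,500,000 that is $132,825.

$133,000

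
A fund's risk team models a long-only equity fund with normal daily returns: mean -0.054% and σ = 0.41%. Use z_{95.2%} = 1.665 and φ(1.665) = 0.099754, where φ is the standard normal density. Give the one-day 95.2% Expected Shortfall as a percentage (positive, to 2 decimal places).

0.91%

Tail multiplier: φ(z)/(1−α) = 0.099754 / 0.048 = 2.078.
ES = −(-0.054%) + 0.41% × 2.078 = 0.906%.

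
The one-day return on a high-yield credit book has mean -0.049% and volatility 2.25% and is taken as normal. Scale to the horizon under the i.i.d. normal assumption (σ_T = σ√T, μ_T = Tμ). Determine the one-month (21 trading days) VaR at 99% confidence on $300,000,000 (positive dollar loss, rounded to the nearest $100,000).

At 99%, z = 2.326.
σ_{21d} = 2.25% × √21 = 10.311%; μ_{21d} = 21 × -0.049% = -1.029%.
VaR = −(-1.029%) + 2.326 × 10.311% = 25.012%.
On $300,000,000: 0.25012 × $300,000,000 = $75,036,000.

$75,000,000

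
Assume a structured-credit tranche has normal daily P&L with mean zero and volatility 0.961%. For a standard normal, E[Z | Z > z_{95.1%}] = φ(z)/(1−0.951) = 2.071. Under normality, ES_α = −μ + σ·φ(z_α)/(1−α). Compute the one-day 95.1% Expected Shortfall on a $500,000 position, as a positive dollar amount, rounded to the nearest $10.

ES = 0.961% × 2.071 = 1.990%.
On $500,000: 0.01990 × $500,000 = $9,950.

$9,950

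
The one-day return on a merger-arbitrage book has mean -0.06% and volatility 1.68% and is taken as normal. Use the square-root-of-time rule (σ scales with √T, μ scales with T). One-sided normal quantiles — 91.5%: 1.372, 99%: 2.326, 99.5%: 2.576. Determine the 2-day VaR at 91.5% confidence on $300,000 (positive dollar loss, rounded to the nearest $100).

σ_{2d} = 1.68% × √2 = 2.376%; μ_{2d} = 2 × -0.06% = -0.120%.
VaR = −(-0.120%) + 1.372 × 2.376% = 3.380%.
On $300,000: 0.03380 × $300,000 = $10,140.

$10,100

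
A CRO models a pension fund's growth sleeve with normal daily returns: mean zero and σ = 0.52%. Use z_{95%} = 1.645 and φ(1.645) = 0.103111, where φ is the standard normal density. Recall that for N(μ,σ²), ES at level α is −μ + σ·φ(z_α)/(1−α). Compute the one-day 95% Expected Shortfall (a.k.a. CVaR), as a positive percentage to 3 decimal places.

Tail multiplier: φ(z)/(1−α) = 0.103111 / 0.05 = 2.062.
ES = 0.52% × 2.062 = 1.072%.

1.072%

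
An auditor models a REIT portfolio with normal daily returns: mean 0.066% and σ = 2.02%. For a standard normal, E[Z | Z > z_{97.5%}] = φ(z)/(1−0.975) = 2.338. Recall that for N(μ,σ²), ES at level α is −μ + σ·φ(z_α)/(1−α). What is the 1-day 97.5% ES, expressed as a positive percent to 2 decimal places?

4.66%

ES = −(0.066%) + 2.02% × 2.338 = 4.657%.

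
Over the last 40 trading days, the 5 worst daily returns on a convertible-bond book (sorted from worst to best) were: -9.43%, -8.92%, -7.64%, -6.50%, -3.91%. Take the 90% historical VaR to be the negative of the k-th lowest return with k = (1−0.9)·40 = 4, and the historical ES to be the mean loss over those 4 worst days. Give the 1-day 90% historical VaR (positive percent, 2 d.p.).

6.50%

k = 4; the 4th lowest return is -6.50%, so VaR = 6.50%.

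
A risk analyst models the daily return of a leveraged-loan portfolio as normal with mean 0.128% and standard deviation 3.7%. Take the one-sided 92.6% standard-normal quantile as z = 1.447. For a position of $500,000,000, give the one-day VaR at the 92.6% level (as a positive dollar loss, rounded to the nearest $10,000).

VaR = −μ + z·σ = −(0.128%) + 1.447 × 3.7% = 5.226%.
On $500,000,000: 0.05226 × $500,000,000 = $26,130,000.

$26,130,000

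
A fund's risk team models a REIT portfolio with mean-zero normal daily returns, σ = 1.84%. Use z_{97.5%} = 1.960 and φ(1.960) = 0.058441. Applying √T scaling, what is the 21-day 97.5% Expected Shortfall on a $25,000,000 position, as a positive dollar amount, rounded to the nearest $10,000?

σ_{21d} = 1.84% × √21 = 8.432%.
ES multiplier = φ(z)/(1−α) = 0.058441/0.025 = 2.338.
ES = 8.432% × 2.338 = 19.714%; on $25,000,000: $4,928,500.

$4,930,000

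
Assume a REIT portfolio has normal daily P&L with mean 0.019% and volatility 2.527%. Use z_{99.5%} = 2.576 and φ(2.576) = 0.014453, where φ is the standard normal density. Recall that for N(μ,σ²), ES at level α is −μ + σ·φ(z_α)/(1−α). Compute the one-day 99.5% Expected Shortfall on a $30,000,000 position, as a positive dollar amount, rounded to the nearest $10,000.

$2,190,000

Tail multiplier: φ(z)/(1−α) = 0.014453 / 0.005 = 2.891.
ES = −(0.019%) + 2.527% × 2.891 = 7.287%.
On $30,000,000: 0.07287 × $30,000,000 = $2,186,100.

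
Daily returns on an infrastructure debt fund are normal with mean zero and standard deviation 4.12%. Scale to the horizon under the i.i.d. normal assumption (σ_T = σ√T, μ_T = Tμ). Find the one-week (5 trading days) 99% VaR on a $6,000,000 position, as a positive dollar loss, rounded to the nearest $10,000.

At 99%, z = 2.326.
σ_{5d} = 4.12% × √5 = 9.213%.
VaR = 2.326 × 9.213% = 21.429%.
On $6,000,000: 0.21429 × $6,000,000 = $1,285,740.

$1,290,000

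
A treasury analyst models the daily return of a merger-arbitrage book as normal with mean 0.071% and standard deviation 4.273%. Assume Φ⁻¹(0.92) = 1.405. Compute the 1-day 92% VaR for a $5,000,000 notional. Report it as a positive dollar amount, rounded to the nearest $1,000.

VaR = −μ + z·σ = −(0.071%) + 1.405 × 4.273% = 5.933%.
On $5,000,000: 0.05933 × $5,000,000 = $296,650.

$297,000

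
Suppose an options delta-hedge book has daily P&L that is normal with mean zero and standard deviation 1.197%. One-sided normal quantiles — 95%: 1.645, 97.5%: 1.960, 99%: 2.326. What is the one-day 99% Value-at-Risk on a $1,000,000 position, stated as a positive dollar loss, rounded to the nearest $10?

$27,840

VaR = z·σ = 2.326 × 1.197% = 2.784%.
On $1,000,000: 0.02784 × $1,000,000 = $27,840.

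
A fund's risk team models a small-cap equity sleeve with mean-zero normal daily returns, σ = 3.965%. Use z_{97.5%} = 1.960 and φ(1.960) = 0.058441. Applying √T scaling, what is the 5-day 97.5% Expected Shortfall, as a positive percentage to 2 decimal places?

20.73%

σ_{5d} = 3.965% × √5 = 8.866%.
ES multiplier = φ(z)/(1−α) = 0.058441/0.025 = 2.338.
ES = 8.866% × 2.338 = 20.729%.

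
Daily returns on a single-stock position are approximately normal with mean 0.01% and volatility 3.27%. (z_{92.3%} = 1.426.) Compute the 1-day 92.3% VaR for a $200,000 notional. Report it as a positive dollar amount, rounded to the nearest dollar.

VaR = −μ + z·σ = −(0.01%) + 1.426 × 3.27% = 4.653%.
On $200,000: 0.04653 × $200,000 = $9,306.

$9,306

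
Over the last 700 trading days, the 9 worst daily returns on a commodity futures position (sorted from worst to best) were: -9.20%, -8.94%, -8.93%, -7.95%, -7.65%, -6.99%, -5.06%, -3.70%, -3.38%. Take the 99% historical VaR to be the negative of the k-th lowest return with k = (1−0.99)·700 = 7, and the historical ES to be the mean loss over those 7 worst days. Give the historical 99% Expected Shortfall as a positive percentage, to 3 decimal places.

The 7 worst returns sum to -54.72%.
ES = −(-54.72%) / 7 = 7.8171…% ≈ 7.817%.

7.817%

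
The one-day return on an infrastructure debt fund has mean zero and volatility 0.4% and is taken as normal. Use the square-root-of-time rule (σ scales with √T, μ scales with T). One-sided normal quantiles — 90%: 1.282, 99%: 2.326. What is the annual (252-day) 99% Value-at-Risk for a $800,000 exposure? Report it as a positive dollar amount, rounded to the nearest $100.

σ_{252d} = 0.4% × √252 = 6.350%.
VaR = 2.326 × 6.350% = 14.770%.
On $800,000: 0.14770 × $800,000 = $118,160.

$118,200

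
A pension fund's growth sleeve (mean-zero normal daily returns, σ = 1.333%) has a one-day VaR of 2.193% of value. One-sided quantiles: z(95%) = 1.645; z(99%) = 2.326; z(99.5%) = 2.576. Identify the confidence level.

95%

Implied z = VaR/σ = 2.193 / 1.333 = 1.645.
This matches z(95%) = 1.645.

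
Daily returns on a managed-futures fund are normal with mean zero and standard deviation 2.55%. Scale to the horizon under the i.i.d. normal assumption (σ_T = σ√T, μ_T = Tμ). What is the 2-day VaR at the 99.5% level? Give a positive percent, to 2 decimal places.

9.29%

At 99.5%, z = 2.576.
σ_{2d} = 2.55% × √2 = 3.606%.
VaR = 2.576 × 3.606% = 9.289%.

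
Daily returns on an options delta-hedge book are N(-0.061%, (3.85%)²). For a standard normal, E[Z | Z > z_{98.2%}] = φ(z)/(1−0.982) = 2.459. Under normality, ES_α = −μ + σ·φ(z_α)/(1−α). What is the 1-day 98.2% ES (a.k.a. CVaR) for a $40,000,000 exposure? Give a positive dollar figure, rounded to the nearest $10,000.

ES = −(-0.061%) + 3.85% × 2.459 = 9.528%.
On $40,000,000: 0.09528 × $40,000,000 = $3,811,200.

$3,810,000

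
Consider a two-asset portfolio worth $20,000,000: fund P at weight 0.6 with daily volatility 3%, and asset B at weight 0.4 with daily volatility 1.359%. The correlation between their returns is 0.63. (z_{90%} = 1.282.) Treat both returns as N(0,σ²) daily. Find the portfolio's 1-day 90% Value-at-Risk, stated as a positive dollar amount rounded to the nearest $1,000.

σ_p² = 0.6²·3² + 0.4²·1.359² + 2·0.63·0.6·0.4·3·1.359 = 4.7684 (%²).
σ_p = √4.7684 = 2.184%.
VaR = 1.282 × 2.184% = 2.800%; on $20,000,000 that is $560,000.

$560,000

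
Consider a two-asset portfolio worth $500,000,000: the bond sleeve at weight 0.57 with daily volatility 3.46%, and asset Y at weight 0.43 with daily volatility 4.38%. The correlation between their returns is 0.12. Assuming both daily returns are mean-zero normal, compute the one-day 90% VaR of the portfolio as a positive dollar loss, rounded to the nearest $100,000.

$18,500,000

σ_p² = 0.57²·3.46² + 0.43²·4.38² + 2·0.12·0.57·0.43·3.46·4.38 = 8.3282 (%²).
σ_p = √8.3282 = 2.886%.
At 90%, z = 1.282.
VaR = 1.282 × 2.886% = 3.700%; on $500,000,000 that is $18,500,000.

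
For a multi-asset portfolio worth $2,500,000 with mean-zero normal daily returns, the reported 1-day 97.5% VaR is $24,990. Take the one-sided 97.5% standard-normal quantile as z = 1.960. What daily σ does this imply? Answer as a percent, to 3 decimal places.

0.510%

VaR as a fraction: $24,990 / $2,500,000 = 1.000%.
σ = VaR / z = 1.000% / 1.960 = 0.510%.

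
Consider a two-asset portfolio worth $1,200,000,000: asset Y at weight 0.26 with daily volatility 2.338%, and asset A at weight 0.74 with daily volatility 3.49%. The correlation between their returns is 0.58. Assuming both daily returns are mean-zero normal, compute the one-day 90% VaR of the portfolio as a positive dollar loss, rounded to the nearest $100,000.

σ_p² = 0.26²·2.338² + 0.74²·3.49² + 2·0.58·0.26·0.74·2.338·3.49 = 8.8604 (%²).
σ_p = √8.8604 = 2.977%.
At 90%, z = 1.282.
VaR = 1.282 × 2.977% = 3.817%; on $1,200,000,000 that is $45,804,000.

$45,800,000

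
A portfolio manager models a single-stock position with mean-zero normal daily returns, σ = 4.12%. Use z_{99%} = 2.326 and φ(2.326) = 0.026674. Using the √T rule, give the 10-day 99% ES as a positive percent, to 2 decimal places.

σ_{10d} = 4.12% × √10 = 13.029%.
ES multiplier = φ(z)/(1−α) = 0.026674/0.01 = 2.667.
ES = 13.029% × 2.667 = 34.748%.

34.75%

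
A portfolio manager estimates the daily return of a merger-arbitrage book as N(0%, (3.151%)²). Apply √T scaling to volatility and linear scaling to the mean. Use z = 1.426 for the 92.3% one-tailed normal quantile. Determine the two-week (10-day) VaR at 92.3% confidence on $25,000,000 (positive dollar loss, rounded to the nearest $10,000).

$3,550,000

σ_{10d} = 3.151% × √10 = 9.964%.
VaR = 1.426 × 9.964% = 14.209%.
On $25,000,000: 0.14209 × $25,000,000 = $3,552,250.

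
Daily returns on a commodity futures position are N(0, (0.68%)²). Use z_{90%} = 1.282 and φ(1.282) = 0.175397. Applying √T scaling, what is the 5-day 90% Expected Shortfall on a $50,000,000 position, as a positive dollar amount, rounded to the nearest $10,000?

σ_{5d} = 0.68% × √5 = 1.521%.
ES multiplier = φ(z)/(1−α) = 0.175397/0.1 = 1.754.
ES = 1.521% × 1.754 = 2.668%; on $50,000,000: $1,334,000.

$1,330,000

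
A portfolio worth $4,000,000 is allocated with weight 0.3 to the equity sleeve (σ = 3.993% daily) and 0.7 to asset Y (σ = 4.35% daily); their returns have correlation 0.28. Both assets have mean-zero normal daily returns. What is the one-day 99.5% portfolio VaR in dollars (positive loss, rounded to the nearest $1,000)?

$368,000

σ_p² = 0.3²·3.993² + 0.7²·4.35² + 2·0.28·0.3·0.7·3.993·4.35 = 12.7496 (%²).
σ_p = √12.7496 = 3.571%.
At 99.5%, z = 2.576.
VaR = 2.576 × 3.571% = 9.199%; on $4,000,000 that is $367,960.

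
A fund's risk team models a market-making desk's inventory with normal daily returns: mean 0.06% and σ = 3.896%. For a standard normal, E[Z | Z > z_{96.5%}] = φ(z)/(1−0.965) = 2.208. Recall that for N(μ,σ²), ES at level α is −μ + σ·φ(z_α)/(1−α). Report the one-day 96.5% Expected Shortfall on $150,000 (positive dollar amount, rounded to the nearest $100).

$12,800

ES = −(0.06%) + 3.896% × 2.208 = 8.542%.
On $150,000: 0.08542 × $150,000 = $12,813.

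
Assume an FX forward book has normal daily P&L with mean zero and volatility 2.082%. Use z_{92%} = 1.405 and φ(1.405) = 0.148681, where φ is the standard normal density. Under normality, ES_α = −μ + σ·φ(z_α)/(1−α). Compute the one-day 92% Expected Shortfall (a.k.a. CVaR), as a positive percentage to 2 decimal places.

3.87%

Tail multiplier: φ(z)/(1−α) = 0.148681 / 0.08 = 1.859.
ES = 2.082% × 1.859 = 3.870%.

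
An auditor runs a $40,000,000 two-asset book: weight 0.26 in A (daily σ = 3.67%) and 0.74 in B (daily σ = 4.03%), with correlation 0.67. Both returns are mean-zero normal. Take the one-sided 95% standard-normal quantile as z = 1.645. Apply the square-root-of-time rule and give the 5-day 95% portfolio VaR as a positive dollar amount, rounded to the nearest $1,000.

$5,429,000

σ_p = √(0.26²·3.67² + 0.74²·4.03² + 2·0.67·0.26·0.74·3.67·4.03) = 3.690%.
σ_{5d} = 3.690% × √5 = 8.251%.
VaR = 1.645 × 8.251% = 13.573%; on $40,000,000 that is $5,429,200.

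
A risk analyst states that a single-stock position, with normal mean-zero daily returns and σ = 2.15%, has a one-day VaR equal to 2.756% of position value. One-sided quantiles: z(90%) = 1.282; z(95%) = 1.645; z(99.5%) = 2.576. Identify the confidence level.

90%

Implied z = VaR/σ = 2.756 / 2.15 = 1.282.
This matches z(90%) = 1.282.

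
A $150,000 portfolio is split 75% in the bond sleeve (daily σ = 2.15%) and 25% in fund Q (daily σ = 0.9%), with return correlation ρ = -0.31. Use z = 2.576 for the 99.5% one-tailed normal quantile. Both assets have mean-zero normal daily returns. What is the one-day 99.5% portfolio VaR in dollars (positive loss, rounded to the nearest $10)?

σ_p² = 0.75²·2.15² + 0.25²·0.9² + 2·-0.31·0.75·0.25·2.15·0.9 = 2.4258 (%²).
σ_p = √2.4258 = 1.558%.
VaR = 2.576 × 1.558% = 4.013%; on $150,000 that is $6,020.

$6,020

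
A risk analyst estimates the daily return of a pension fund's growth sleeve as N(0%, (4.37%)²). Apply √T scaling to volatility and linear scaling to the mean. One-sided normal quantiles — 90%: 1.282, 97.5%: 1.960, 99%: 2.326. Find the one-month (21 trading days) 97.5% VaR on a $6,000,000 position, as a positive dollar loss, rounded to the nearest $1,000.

$2,355,000

σ_{21d} = 4.37% × √21 = 20.026%.
VaR = 1.960 × 20.026% = 39.251%.
On $6,000,000: 0.39251 × $6,000,000 = $2,355,060.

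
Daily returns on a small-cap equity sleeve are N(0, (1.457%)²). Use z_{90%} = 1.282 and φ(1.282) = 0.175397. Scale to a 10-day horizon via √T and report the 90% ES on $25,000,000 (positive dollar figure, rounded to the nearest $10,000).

$2,020,000

σ_{10d} = 1.457% × √10 = 4.607%.
ES multiplier = φ(z)/(1−α) = 0.175397/0.1 = 1.754.
ES = 4.607% × 1.754 = 8.081%; on $25,000,000: $2,020,250.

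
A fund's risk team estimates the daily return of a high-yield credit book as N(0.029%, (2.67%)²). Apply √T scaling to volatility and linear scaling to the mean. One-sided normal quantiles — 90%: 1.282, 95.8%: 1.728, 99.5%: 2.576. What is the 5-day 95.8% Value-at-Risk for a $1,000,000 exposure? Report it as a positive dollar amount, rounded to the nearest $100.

$101,700

σ_{5d} = 2.67% × √5 = 5.970%; μ_{5d} = 5 × 0.029% = 0.145%.
VaR = −(0.145%) + 1.728 × 5.970% = 10.171%.
On $1,000,000: 0.10171 × $1,000,000 = $101,710.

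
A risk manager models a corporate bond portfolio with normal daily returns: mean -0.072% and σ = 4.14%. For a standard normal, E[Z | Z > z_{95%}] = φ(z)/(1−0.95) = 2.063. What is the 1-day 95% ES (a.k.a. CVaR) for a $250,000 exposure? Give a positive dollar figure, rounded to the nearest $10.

ES = −(-0.072%) + 4.14% × 2.063 = 8.613%.
On $250,000: 0.08613 × $250,000 = $21,532.

$21,530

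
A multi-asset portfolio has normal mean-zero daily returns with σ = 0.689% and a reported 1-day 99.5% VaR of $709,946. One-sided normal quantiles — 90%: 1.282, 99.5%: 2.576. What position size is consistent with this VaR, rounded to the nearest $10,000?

VaR as a fraction of value: z·σ = 2.576 × 0.689% = 1.77486%.
Position = $709,946 / 0.0177486 = $40,000,023.

$40,000,000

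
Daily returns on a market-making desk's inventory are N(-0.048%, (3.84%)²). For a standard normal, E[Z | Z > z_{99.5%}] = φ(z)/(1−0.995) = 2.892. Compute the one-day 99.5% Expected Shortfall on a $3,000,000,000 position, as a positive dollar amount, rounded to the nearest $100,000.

ES = −(-0.048%) + 3.84% × 2.892 = 11.153%.
On $3,000,000,000: 0.11153 × $3,000,000,000 = $334,590,000.

$334,600,000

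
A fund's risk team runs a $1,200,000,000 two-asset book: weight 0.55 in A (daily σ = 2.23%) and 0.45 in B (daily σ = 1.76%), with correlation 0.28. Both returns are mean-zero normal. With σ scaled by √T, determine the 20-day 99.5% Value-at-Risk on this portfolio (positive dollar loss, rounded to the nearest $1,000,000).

$226,000,000

σ_p = √(0.55²·2.23² + 0.45²·1.76² + 2·0.28·0.55·0.45·2.23·1.76) = 1.636%.
σ_{20d} = 1.636% × √20 = 7.316%.
z(99.5%) = 2.576.
VaR = 2.576 × 7.316% = 18.846%; on $1,200,000,000 that is $226,152,000.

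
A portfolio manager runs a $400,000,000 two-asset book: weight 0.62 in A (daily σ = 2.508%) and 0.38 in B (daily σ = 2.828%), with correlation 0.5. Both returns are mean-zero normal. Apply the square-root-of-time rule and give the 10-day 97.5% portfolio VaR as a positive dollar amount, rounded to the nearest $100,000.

σ_p = √(0.62²·2.508² + 0.38²·2.828² + 2·0.5·0.62·0.38·2.508·2.828) = 2.290%.
σ_{10d} = 2.290% × √10 = 7.242%.
z(97.5%) = 1.960.
VaR = 1.960 × 7.242% = 14.194%; on $400,000,000 that is $56,776,000.

$56,800,000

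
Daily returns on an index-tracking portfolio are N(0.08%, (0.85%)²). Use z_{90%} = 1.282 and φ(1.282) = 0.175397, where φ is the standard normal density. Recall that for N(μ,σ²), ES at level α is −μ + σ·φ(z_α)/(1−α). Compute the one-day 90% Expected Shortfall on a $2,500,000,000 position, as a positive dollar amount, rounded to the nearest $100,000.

$35,300,000

Tail multiplier: φ(z)/(1−α) = 0.175397 / 0.1 = 1.754.
ES = −(0.08%) + 0.85% × 1.754 = 1.411%.
On $2,500,000,000: 0.01411 × $2,500,000,000 = $35,275,000.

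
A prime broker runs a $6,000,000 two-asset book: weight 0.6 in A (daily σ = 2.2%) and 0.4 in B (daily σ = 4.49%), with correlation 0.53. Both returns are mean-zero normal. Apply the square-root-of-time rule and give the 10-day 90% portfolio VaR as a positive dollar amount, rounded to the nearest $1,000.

$665,000

σ_p = √(0.6²·2.2² + 0.4²·4.49² + 2·0.53·0.6·0.4·2.2·4.49) = 2.735%.
σ_{10d} = 2.735% × √10 = 8.649%.
z(90%) = 1.282.
VaR = 1.282 × 8.649% = 11.088%; on $6,000,000 that is $665,280.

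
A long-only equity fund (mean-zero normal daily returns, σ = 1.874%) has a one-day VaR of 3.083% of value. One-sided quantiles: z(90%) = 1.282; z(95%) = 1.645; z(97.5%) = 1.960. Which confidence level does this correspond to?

95%

Implied z = VaR/σ = 3.083 / 1.874 = 1.645.
This matches z(95%) = 1.645.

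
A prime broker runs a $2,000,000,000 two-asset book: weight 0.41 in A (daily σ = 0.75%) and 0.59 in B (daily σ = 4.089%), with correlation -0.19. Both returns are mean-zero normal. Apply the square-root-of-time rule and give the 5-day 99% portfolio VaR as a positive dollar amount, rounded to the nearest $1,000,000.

σ_p = √(0.41²·0.75² + 0.59²·4.089² + 2·-0.19·0.41·0.59·0.75·4.089) = 2.373%.
σ_{5d} = 2.373% × √5 = 5.306%.
z(99%) = 2.326.
VaR = 2.326 × 5.306% = 12.342%; on $2,000,000,000 that is $246,840,000.

$247,000,000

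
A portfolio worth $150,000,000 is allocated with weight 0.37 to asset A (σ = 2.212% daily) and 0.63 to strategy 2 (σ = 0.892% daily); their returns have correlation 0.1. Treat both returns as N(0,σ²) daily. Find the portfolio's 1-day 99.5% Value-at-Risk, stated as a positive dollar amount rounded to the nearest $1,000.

σ_p² = 0.37²·2.212² + 0.63²·0.892² + 2·0.1·0.37·0.63·2.212·0.892 = 1.0776 (%²).
σ_p = √1.0776 = 1.038%.
At 99.5%, z = 2.576.
VaR = 2.576 × 1.038% = 2.674%; on $150,000,000 that is $4,011,000.

$4,011,000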